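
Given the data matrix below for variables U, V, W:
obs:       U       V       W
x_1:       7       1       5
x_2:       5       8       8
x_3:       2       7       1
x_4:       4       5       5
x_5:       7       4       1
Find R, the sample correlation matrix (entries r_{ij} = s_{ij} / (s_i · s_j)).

Step 1 — column means:
  mean(U) = (7 + 5 + 2 + 4 + 7) / 5 = 25/5 = 5
  mean(V) = (1 + 8 + 7 + 5 + 4) / 5 = 25/5 = 5
  mean(W) = (5 + 8 + 1 + 5 + 1) / 5 = 20/5 = 4

Step 2 — sample variances and covariances s[i,j] = (1/(n-1)) · Σ_k (x_{k,i} - mean_i) · (x_{k,j} - mean_j), with n-1 = 4:
  s[U,U] = ((2)·(2) + (0)·(0) + (-3)·(-3) + (-1)·(-1) + (2)·(2)) / 4 = 18/4 = 4.5
  s[U,V] = ((2)·(-4) + (0)·(3) + (-3)·(2) + (-1)·(0) + (2)·(-1)) / 4 = -16/4 = -4
  s[U,W] = ((2)·(1) + (0)·(4) + (-3)·(-3) + (-1)·(1) + (2)·(-3)) / 4 = 4/4 = 1
  s[V,V] = ((-4)·(-4) + (3)·(3) + (2)·(2) + (0)·(0) + (-1)·(-1)) / 4 = 30/4 = 7.5
  s[V,W] = ((-4)·(1) + (3)·(4) + (2)·(-3) + (0)·(1) + (-1)·(-3)) / 4 = 5/4 = 1.25
  s[W,W] = ((1)·(1) + (4)·(4) + (-3)·(-3) + (1)·(1) + (-3)·(-3)) / 4 = 36/4 = 9
  Sample standard deviations s_i = √(s[i,i]):
  s(U) = √(4.5) = 2.1213
  s(V) = √(7.5) = 2.7386
  s(W) = √(9) = 3

Step 3 — r_{ij} = s_{ij} / (s_i · s_j):
  r[U,U] = 1 (diagonal).
  r[U,V] = -4 / (2.1213 · 2.7386) = -4 / 5.8095 = -0.6885
  r[U,W] = 1 / (2.1213 · 3) = 1 / 6.364 = 0.1571
  r[V,V] = 1 (diagonal).
  r[V,W] = 1.25 / (2.7386 · 3) = 1.25 / 8.2158 = 0.1521
  r[W,W] = 1 (diagonal).

R is symmetric with unit diagonal. Assembling:

R = [[1, -0.6885, 0.1571],
 [-0.6885, 1, 0.1521],
 [0.1571, 0.1521, 1]]


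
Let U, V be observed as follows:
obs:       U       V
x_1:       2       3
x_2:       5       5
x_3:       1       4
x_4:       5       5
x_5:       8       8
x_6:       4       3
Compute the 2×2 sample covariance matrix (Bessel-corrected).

Step 1 — column means:
  mean(U) = (2 + 5 + 1 + 5 + 8 + 4) / 6 = 25/6 = 4.1667
  mean(V) = (3 + 5 + 4 + 5 + 8 + 3) / 6 = 28/6 = 4.6667

Step 2 — sample covariance S[i,j] = (1/(n-1)) · Σ_k (x_{k,i} - mean_i) · (x_{k,j} - mean_j), with n-1 = 5.
  S[U,U] = ((-2.1667)·(-2.1667) + (0.8333)·(0.8333) + (-3.1667)·(-3.1667) + (0.8333)·(0.8333) + (3.8333)·(3.8333) + (-0.1667)·(-0.1667)) / 5 = 30.8333/5 = 6.1667
  S[U,V] = ((-2.1667)·(-1.6667) + (0.8333)·(0.3333) + (-3.1667)·(-0.6667) + (0.8333)·(0.3333) + (3.8333)·(3.3333) + (-0.1667)·(-1.6667)) / 5 = 19.3333/5 = 3.8667
  S[V,V] = ((-1.6667)·(-1.6667) + (0.3333)·(0.3333) + (-0.6667)·(-0.6667) + (0.3333)·(0.3333) + (3.3333)·(3.3333) + (-1.6667)·(-1.6667)) / 5 = 17.3333/5 = 3.4667

S is symmetric (S[j,i] = S[i,j]). Assembling:

S = [[6.1667, 3.8667],
 [3.8667, 3.4667]]


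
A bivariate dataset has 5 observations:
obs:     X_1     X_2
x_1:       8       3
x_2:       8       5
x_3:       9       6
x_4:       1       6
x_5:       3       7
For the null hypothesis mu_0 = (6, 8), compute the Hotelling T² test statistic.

Step 1 — sample mean vector:
  mean(X_1) = (8 + 8 + 9 + 1 + 3) / 5 = 29/5 = 5.8
  mean(X_2) = (3 + 5 + 6 + 6 + 7) / 5 = 27/5 = 5.4
  x̄ = (5.8, 5.4),  deviation x̄ - mu_0 = (5.8, 5.4) - (6, 8) = (-0.2, -2.6).

Step 2 — sample covariance matrix, S[i,j] = (1/(n-1)) · Σ_k (x_{k,i} - mean_i) · (x_{k,j} - mean_j), divisor n-1 = 4:
  S[X_1,X_1] = ((2.2)·(2.2) + (2.2)·(2.2) + (3.2)·(3.2) + (-4.8)·(-4.8) + (-2.8)·(-2.8)) / 4 = 50.8/4 = 12.7
  S[X_1,X_2] = ((2.2)·(-2.4) + (2.2)·(-0.4) + (3.2)·(0.6) + (-4.8)·(0.6) + (-2.8)·(1.6)) / 4 = -11.6/4 = -2.9
  S[X_2,X_2] = ((-2.4)·(-2.4) + (-0.4)·(-0.4) + (0.6)·(0.6) + (0.6)·(0.6) + (1.6)·(1.6)) / 4 = 9.2/4 = 2.3
  S = [[12.7, -2.9],
 [-2.9, 2.3]].

Step 3 — invert S. det(S) = 12.7·2.3 - (-2.9)² = 20.8.
  S^{-1} = (1/det) · [[d, -b], [-b, a]] = [[0.1106, 0.1394],
 [0.1394, 0.6106]].

Step 4 — quadratic form (x̄ - mu_0)^T · S^{-1} · (x̄ - mu_0):
  S^{-1} · (x̄ - mu_0) = (-0.3846, -1.6154),
  (x̄ - mu_0)^T · [...] = (-0.2)·(-0.3846) + (-2.6)·(-1.6154) = 4.2769.

Step 5 — scale by n: T² = 5 · 4.2769 = 21.3846.

T² ≈ 21.3846


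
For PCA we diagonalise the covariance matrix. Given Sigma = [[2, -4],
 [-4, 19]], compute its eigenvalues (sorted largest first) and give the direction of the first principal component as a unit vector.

Step 1 — characteristic polynomial of 2×2 Sigma:
  det(Sigma - λI) = λ² - trace · λ + det = 0.
  trace = 2 + 19 = 21, det = 2·19 - (-4)² = 22.
Step 2 — discriminant:
  Δ = trace² - 4·det = 441 - 88 = 353.
Step 3 — eigenvalues:
  λ = (trace ± √Δ)/2 = (21 ± 18.7883)/2,
  λ_1 = 19.8941,  λ_2 = 1.1059.

Step 4 — unit eigenvector for λ_1: solve (Sigma - λ_1 I)v = 0. First row:
  (2 - 19.8941)·v_x + (-4)·v_y = 0, i.e. (-17.8941)·v_x + (-4)·v_y = 0,
  so v ∝ (b, λ_1 - a) = (-4, 17.8941); multiply by -1 so the first entry is positive: u = (4, -17.8941).
  ||u|| = √((4)² + (-17.8941)²) = √(336.2005) ≈ 18.3358,
  v_1 = u/||u|| ≈ (0.2182, -0.9759) (||v_1|| = 1).

λ_1 = 19.8941,  λ_2 = 1.1059;  v_1 ≈ (0.2182, -0.9759)


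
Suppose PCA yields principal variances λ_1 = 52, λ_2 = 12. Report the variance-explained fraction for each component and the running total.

Step 1 — total variance = trace(Sigma) = Σ λ_i = 52 + 12 = 64.

Step 2 — fraction explained by component i = λ_i / Σ λ:
  PC1: 52/64 = 0.8125
  PC2: 12/64 = 0.1875

Step 3 — cumulative fraction after k components = (λ_1 + ... + λ_k) / Σ λ:
  k = 1: 52/64 = 0.8125
  k = 2: (52 + 12)/64 = 64/64 = 1

Summary (fraction, with percent):

explained: PC1 0.8125 (81.25%), PC2 0.1875 (18.75%);  cumulative: 0.8125, 1


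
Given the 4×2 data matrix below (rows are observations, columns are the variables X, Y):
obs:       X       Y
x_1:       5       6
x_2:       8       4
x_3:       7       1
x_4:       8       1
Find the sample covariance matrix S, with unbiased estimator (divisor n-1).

Step 1 — column means:
  mean(X) = (5 + 8 + 7 + 8) / 4 = 28/4 = 7
  mean(Y) = (6 + 4 + 1 + 1) / 4 = 12/4 = 3

Step 2 — sample covariance S[i,j] = (1/(n-1)) · Σ_k (x_{k,i} - mean_i) · (x_{k,j} - mean_j), with n-1 = 3.
  S[X,X] = ((-2)·(-2) + (1)·(1) + (0)·(0) + (1)·(1)) / 3 = 6/3 = 2
  S[X,Y] = ((-2)·(3) + (1)·(1) + (0)·(-2) + (1)·(-2)) / 3 = -7/3 = -2.3333
  S[Y,Y] = ((3)·(3) + (1)·(1) + (-2)·(-2) + (-2)·(-2)) / 3 = 18/3 = 6

S is symmetric (S[j,i] = S[i,j]). Assembling:

S = [[2, -2.3333],
 [-2.3333, 6]]


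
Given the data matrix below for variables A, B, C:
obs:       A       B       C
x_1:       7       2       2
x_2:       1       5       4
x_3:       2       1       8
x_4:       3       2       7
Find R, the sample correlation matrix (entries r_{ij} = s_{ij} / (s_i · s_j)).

Step 1 — column means:
  mean(A) = (7 + 1 + 2 + 3) / 4 = 13/4 = 3.25
  mean(B) = (2 + 5 + 1 + 2) / 4 = 10/4 = 2.5
  mean(C) = (2 + 4 + 8 + 7) / 4 = 21/4 = 5.25

Step 2 — sample variances and covariances s[i,j] = (1/(n-1)) · Σ_k (x_{k,i} - mean_i) · (x_{k,j} - mean_j), with n-1 = 3:
  s[A,A] = ((3.75)·(3.75) + (-2.25)·(-2.25) + (-1.25)·(-1.25) + (-0.25)·(-0.25)) / 3 = 20.75/3 = 6.9167
  s[A,B] = ((3.75)·(-0.5) + (-2.25)·(2.5) + (-1.25)·(-1.5) + (-0.25)·(-0.5)) / 3 = -5.5/3 = -1.8333
  s[A,C] = ((3.75)·(-3.25) + (-2.25)·(-1.25) + (-1.25)·(2.75) + (-0.25)·(1.75)) / 3 = -13.25/3 = -4.4167
  s[B,B] = ((-0.5)·(-0.5) + (2.5)·(2.5) + (-1.5)·(-1.5) + (-0.5)·(-0.5)) / 3 = 9/3 = 3
  s[B,C] = ((-0.5)·(-3.25) + (2.5)·(-1.25) + (-1.5)·(2.75) + (-0.5)·(1.75)) / 3 = -6.5/3 = -2.1667
  s[C,C] = ((-3.25)·(-3.25) + (-1.25)·(-1.25) + (2.75)·(2.75) + (1.75)·(1.75)) / 3 = 22.75/3 = 7.5833
  Sample standard deviations s_i = √(s[i,i]):
  s(A) = √(6.9167) = 2.63
  s(B) = √(3) = 1.7321
  s(C) = √(7.5833) = 2.7538

Step 3 — r_{ij} = s_{ij} / (s_i · s_j):
  r[A,A] = 1 (diagonal).
  r[A,B] = -1.8333 / (2.63 · 1.7321) = -1.8333 / 4.5552 = -0.4025
  r[A,C] = -4.4167 / (2.63 · 2.7538) = -4.4167 / 7.2423 = -0.6098
  r[B,B] = 1 (diagonal).
  r[B,C] = -2.1667 / (1.7321 · 2.7538) = -2.1667 / 4.7697 = -0.4543
  r[C,C] = 1 (diagonal).

R is symmetric with unit diagonal. Assembling:

R = [[1, -0.4025, -0.6098],
 [-0.4025, 1, -0.4543],
 [-0.6098, -0.4543, 1]]


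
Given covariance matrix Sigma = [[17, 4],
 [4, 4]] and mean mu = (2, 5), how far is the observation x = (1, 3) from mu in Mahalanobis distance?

Step 1 — centre the observation: (x - mu) = (-1, -2).

Step 2 — invert Sigma. det(Sigma) = 17·4 - (4)² = 52.
  Sigma^{-1} = (1/det) · [[d, -b], [-b, a]] = [[0.0769, -0.0769],
 [-0.0769, 0.3269]].

Step 3 — form the quadratic (x - mu)^T · Sigma^{-1} · (x - mu):
  Sigma^{-1} · (x - mu) = (0.0769, -0.5769).
  (x - mu)^T · [Sigma^{-1} · (x - mu)] = (-1)·(0.0769) + (-2)·(-0.5769) = 1.0769.

Step 4 — take square root: d = √(1.0769) ≈ 1.0377.

d(x, mu) = √(1.0769) ≈ 1.0377


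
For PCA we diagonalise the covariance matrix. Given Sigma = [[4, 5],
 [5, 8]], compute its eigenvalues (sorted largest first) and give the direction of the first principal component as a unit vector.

Step 1 — characteristic polynomial of 2×2 Sigma:
  det(Sigma - λI) = λ² - trace · λ + det = 0.
  trace = 4 + 8 = 12, det = 4·8 - (5)² = 7.
Step 2 — discriminant:
  Δ = trace² - 4·det = 144 - 28 = 116.
Step 3 — eigenvalues:
  λ = (trace ± √Δ)/2 = (12 ± 10.7703)/2,
  λ_1 = 11.3852,  λ_2 = 0.6148.

Step 4 — unit eigenvector for λ_1: solve (Sigma - λ_1 I)v = 0. First row:
  (4 - 11.3852)·v_x + (5)·v_y = 0, i.e. (-7.3852)·v_x + (5)·v_y = 0,
  so v ∝ (b, λ_1 - a) = (5, 7.3852) = u.
  ||u|| = √((5)² + (7.3852)²) = √(79.5407) ≈ 8.9186,
  v_1 = u/||u|| ≈ (0.5606, 0.8281) (||v_1|| = 1).

λ_1 = 11.3852,  λ_2 = 0.6148;  v_1 ≈ (0.5606, 0.8281)


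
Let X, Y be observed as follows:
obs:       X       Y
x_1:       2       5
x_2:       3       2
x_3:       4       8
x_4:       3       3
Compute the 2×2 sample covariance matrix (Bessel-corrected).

Step 1 — column means:
  mean(X) = (2 + 3 + 4 + 3) / 4 = 12/4 = 3
  mean(Y) = (5 + 2 + 8 + 3) / 4 = 18/4 = 4.5

Step 2 — sample covariance S[i,j] = (1/(n-1)) · Σ_k (x_{k,i} - mean_i) · (x_{k,j} - mean_j), with n-1 = 3.
  S[X,X] = ((-1)·(-1) + (0)·(0) + (1)·(1) + (0)·(0)) / 3 = 2/3 = 0.6667
  S[X,Y] = ((-1)·(0.5) + (0)·(-2.5) + (1)·(3.5) + (0)·(-1.5)) / 3 = 3/3 = 1
  S[Y,Y] = ((0.5)·(0.5) + (-2.5)·(-2.5) + (3.5)·(3.5) + (-1.5)·(-1.5)) / 3 = 21/3 = 7

S is symmetric (S[j,i] = S[i,j]). Assembling:

S = [[0.6667, 1],
 [1, 7]]


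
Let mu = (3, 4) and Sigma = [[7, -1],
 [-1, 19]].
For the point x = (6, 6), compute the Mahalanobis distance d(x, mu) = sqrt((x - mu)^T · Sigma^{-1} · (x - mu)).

Step 1 — centre the observation: (x - mu) = (3, 2).

Step 2 — invert Sigma. det(Sigma) = 7·19 - (-1)² = 132.
  Sigma^{-1} = (1/det) · [[d, -b], [-b, a]] = [[0.1439, 0.0076],
 [0.0076, 0.053]].

Step 3 — form the quadratic (x - mu)^T · Sigma^{-1} · (x - mu):
  Sigma^{-1} · (x - mu) = (0.447, 0.1288).
  (x - mu)^T · [Sigma^{-1} · (x - mu)] = (3)·(0.447) + (2)·(0.1288) = 1.5985.

Step 4 — take square root: d = √(1.5985) ≈ 1.2643.

d(x, mu) = √(1.5985) ≈ 1.2643


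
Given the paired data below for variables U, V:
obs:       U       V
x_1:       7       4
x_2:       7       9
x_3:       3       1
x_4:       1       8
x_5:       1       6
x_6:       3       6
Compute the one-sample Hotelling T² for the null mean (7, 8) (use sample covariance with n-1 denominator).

Step 1 — sample mean vector:
  mean(U) = (7 + 7 + 3 + 1 + 1 + 3) / 6 = 22/6 = 3.6667
  mean(V) = (4 + 9 + 1 + 8 + 6 + 6) / 6 = 34/6 = 5.6667
  x̄ = (3.6667, 5.6667),  deviation x̄ - mu_0 = (3.6667, 5.6667) - (7, 8) = (-3.3333, -2.3333).

Step 2 — sample covariance matrix, S[i,j] = (1/(n-1)) · Σ_k (x_{k,i} - mean_i) · (x_{k,j} - mean_j), divisor n-1 = 5:
  S[U,U] = ((3.3333)·(3.3333) + (3.3333)·(3.3333) + (-0.6667)·(-0.6667) + (-2.6667)·(-2.6667) + (-2.6667)·(-2.6667) + (-0.6667)·(-0.6667)) / 5 = 37.3333/5 = 7.4667
  S[U,V] = ((3.3333)·(-1.6667) + (3.3333)·(3.3333) + (-0.6667)·(-4.6667) + (-2.6667)·(2.3333) + (-2.6667)·(0.3333) + (-0.6667)·(0.3333)) / 5 = 1.3333/5 = 0.2667
  S[V,V] = ((-1.6667)·(-1.6667) + (3.3333)·(3.3333) + (-4.6667)·(-4.6667) + (2.3333)·(2.3333) + (0.3333)·(0.3333) + (0.3333)·(0.3333)) / 5 = 41.3333/5 = 8.2667
  S = [[7.4667, 0.2667],
 [0.2667, 8.2667]].

Step 3 — invert S. det(S) = 7.4667·8.2667 - (0.2667)² = 61.6533.
  S^{-1} = (1/det) · [[d, -b], [-b, a]] = [[0.1341, -0.0043],
 [-0.0043, 0.1211]].

Step 4 — quadratic form (x̄ - mu_0)^T · S^{-1} · (x̄ - mu_0):
  S^{-1} · (x̄ - mu_0) = (-0.4369, -0.2682),
  (x̄ - mu_0)^T · [...] = (-3.3333)·(-0.4369) + (-2.3333)·(-0.2682) = 2.0819.

Step 5 — scale by n: T² = 6 · 2.0819 = 12.4913.

T² ≈ 12.4913


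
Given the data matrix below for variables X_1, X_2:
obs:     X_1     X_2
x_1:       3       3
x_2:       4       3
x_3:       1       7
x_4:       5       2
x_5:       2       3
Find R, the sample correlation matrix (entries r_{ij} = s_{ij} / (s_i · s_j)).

Step 1 — column means:
  mean(X_1) = (3 + 4 + 1 + 5 + 2) / 5 = 15/5 = 3
  mean(X_2) = (3 + 3 + 7 + 2 + 3) / 5 = 18/5 = 3.6

Step 2 — sample variances and covariances s[i,j] = (1/(n-1)) · Σ_k (x_{k,i} - mean_i) · (x_{k,j} - mean_j), with n-1 = 4:
  s[X_1,X_1] = ((0)·(0) + (1)·(1) + (-2)·(-2) + (2)·(2) + (-1)·(-1)) / 4 = 10/4 = 2.5
  s[X_1,X_2] = ((0)·(-0.6) + (1)·(-0.6) + (-2)·(3.4) + (2)·(-1.6) + (-1)·(-0.6)) / 4 = -10/4 = -2.5
  s[X_2,X_2] = ((-0.6)·(-0.6) + (-0.6)·(-0.6) + (3.4)·(3.4) + (-1.6)·(-1.6) + (-0.6)·(-0.6)) / 4 = 15.2/4 = 3.8
  Sample standard deviations s_i = √(s[i,i]):
  s(X_1) = √(2.5) = 1.5811
  s(X_2) = √(3.8) = 1.9494

Step 3 — r_{ij} = s_{ij} / (s_i · s_j):
  r[X_1,X_1] = 1 (diagonal).
  r[X_1,X_2] = -2.5 / (1.5811 · 1.9494) = -2.5 / 3.0822 = -0.8111
  r[X_2,X_2] = 1 (diagonal).

R is symmetric with unit diagonal. Assembling:

R = [[1, -0.8111],
 [-0.8111, 1]]


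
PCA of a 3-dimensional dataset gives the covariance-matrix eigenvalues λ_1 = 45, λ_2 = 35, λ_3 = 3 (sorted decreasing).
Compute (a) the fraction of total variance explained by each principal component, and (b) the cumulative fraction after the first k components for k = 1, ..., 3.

Step 1 — total variance = trace(Sigma) = Σ λ_i = 45 + 35 + 3 = 83.

Step 2 — fraction explained by component i = λ_i / Σ λ:
  PC1: 45/83 = 0.5422
  PC2: 35/83 = 0.4217
  PC3: 3/83 = 0.0361

Step 3 — cumulative fraction after k components = (λ_1 + ... + λ_k) / Σ λ:
  k = 1: 45/83 = 0.5422
  k = 2: (45 + 35)/83 = 80/83 = 0.9639
  k = 3: (45 + 35 + 3)/83 = 83/83 = 1

Summary (fraction, with percent):

explained: PC1 0.5422 (54.22%), PC2 0.4217 (42.17%), PC3 0.0361 (3.61%);  cumulative: 0.5422, 0.9639, 1


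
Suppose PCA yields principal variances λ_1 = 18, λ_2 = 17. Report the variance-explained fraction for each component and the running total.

Step 1 — total variance = trace(Sigma) = Σ λ_i = 18 + 17 = 35.

Step 2 — fraction explained by component i = λ_i / Σ λ:
  PC1: 18/35 = 0.5143
  PC2: 17/35 = 0.4857

Step 3 — cumulative fraction after k components = (λ_1 + ... + λ_k) / Σ λ:
  k = 1: 18/35 = 0.5143
  k = 2: (18 + 17)/35 = 35/35 = 1

Summary (fraction, with percent):

explained: PC1 0.5143 (51.43%), PC2 0.4857 (48.57%);  cumulative: 0.5143, 1


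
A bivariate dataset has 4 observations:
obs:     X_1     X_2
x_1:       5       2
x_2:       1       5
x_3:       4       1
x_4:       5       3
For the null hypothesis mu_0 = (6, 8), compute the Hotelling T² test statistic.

Step 1 — sample mean vector:
  mean(X_1) = (5 + 1 + 4 + 5) / 4 = 15/4 = 3.75
  mean(X_2) = (2 + 5 + 1 + 3) / 4 = 11/4 = 2.75
  x̄ = (3.75, 2.75),  deviation x̄ - mu_0 = (3.75, 2.75) - (6, 8) = (-2.25, -5.25).

Step 2 — sample covariance matrix, S[i,j] = (1/(n-1)) · Σ_k (x_{k,i} - mean_i) · (x_{k,j} - mean_j), divisor n-1 = 3:
  S[X_1,X_1] = ((1.25)·(1.25) + (-2.75)·(-2.75) + (0.25)·(0.25) + (1.25)·(1.25)) / 3 = 10.75/3 = 3.5833
  S[X_1,X_2] = ((1.25)·(-0.75) + (-2.75)·(2.25) + (0.25)·(-1.75) + (1.25)·(0.25)) / 3 = -7.25/3 = -2.4167
  S[X_2,X_2] = ((-0.75)·(-0.75) + (2.25)·(2.25) + (-1.75)·(-1.75) + (0.25)·(0.25)) / 3 = 8.75/3 = 2.9167
  S = [[3.5833, -2.4167],
 [-2.4167, 2.9167]].

Step 3 — invert S. det(S) = 3.5833·2.9167 - (-2.4167)² = 4.6111.
  S^{-1} = (1/det) · [[d, -b], [-b, a]] = [[0.6325, 0.5241],
 [0.5241, 0.7771]].

Step 4 — quadratic form (x̄ - mu_0)^T · S^{-1} · (x̄ - mu_0):
  S^{-1} · (x̄ - mu_0) = (-4.1747, -5.259),
  (x̄ - mu_0)^T · [...] = (-2.25)·(-4.1747) + (-5.25)·(-5.259) = 37.003.

Step 5 — scale by n: T² = 4 · 37.003 = 148.012.

T² ≈ 148.012


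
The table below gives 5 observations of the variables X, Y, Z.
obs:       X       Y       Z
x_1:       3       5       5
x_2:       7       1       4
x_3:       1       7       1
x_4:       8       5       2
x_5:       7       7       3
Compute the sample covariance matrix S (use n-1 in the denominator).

Step 1 — column means:
  mean(X) = (3 + 7 + 1 + 8 + 7) / 5 = 26/5 = 5.2
  mean(Y) = (5 + 1 + 7 + 5 + 7) / 5 = 25/5 = 5
  mean(Z) = (5 + 4 + 1 + 2 + 3) / 5 = 15/5 = 3

Step 2 — sample covariance S[i,j] = (1/(n-1)) · Σ_k (x_{k,i} - mean_i) · (x_{k,j} - mean_j), with n-1 = 4.
  S[X,X] = ((-2.2)·(-2.2) + (1.8)·(1.8) + (-4.2)·(-4.2) + (2.8)·(2.8) + (1.8)·(1.8)) / 4 = 36.8/4 = 9.2
  S[X,Y] = ((-2.2)·(0) + (1.8)·(-4) + (-4.2)·(2) + (2.8)·(0) + (1.8)·(2)) / 4 = -12/4 = -3
  S[X,Z] = ((-2.2)·(2) + (1.8)·(1) + (-4.2)·(-2) + (2.8)·(-1) + (1.8)·(0)) / 4 = 3/4 = 0.75
  S[Y,Y] = ((0)·(0) + (-4)·(-4) + (2)·(2) + (0)·(0) + (2)·(2)) / 4 = 24/4 = 6
  S[Y,Z] = ((0)·(2) + (-4)·(1) + (2)·(-2) + (0)·(-1) + (2)·(0)) / 4 = -8/4 = -2
  S[Z,Z] = ((2)·(2) + (1)·(1) + (-2)·(-2) + (-1)·(-1) + (0)·(0)) / 4 = 10/4 = 2.5

S is symmetric (S[j,i] = S[i,j]). Assembling:

S = [[9.2, -3, 0.75],
 [-3, 6, -2],
 [0.75, -2, 2.5]]


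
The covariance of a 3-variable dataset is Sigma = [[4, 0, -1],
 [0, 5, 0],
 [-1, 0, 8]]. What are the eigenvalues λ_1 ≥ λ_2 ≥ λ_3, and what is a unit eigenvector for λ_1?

Step 1 — characteristic polynomial p(λ) = det(λI - Sigma) = λ³ - tr·λ² + c_1·λ - det, where tr = trace, c_1 = sum of the principal 2×2 minors, det = det(Sigma):
  tr = 4 + 5 + 8 = 17,
  c_1 = (4·5 - (0)²) + (4·8 - (-1)²) + (5·8 - (0)²) = 20 + 31 + 40 = 91,
  det = 4·(5·8 - (0)²) - (0)·((0)·8 - (0)·(-1)) + (-1)·((0)·(0) - 5·(-1)) = 4·(40) - (0)·(0) + (-1)·(5) = 155.
  So p(λ) = λ³ - 17λ² + 91λ - 155.
Step 2 — look for an integer root (rational root theorem: any rational root is an integer divisor of 155). Testing λ = 5:
  p(5) = 125 - 425 + 455 - 155 = 0  ✓
  Dividing out (λ - 5): p(λ) = (λ - 5)(λ² - 12λ + 31).
Step 3 — remaining eigenvalues from the quadratic λ² - 12λ + 31 = 0:
  Δ = 12² - 4·31 = 144 - 124 = 20,  λ = (12 ± √20)/2 = (12 ± 4.4721)/2 ≈ 8.2361 or 3.7639.
  Sorted: λ_1 = 8.2361,  λ_2 = 5,  λ_3 = 3.7639  (check: sum = 17 = tr ✓).

Step 4 — unit eigenvector for λ_1 ≈ 8.2361: v spans the null space of (Sigma - λ_1 I), whose rows are
  r_1 = (-4.2361, 0, -1),  r_2 = (0, -3.2361, 0),  r_3 = (-1, 0, -0.2361).
  v is orthogonal to every row, so take v ∝ r_1 × r_2 = ((0)·(0) - (-1)·(-3.2361), (-1)·(0) - (-4.2361)·(0), (-4.2361)·(-3.2361) - (0)·(0)) ≈ (-3.2361, 0, 13.7082).
  Rescale (multiply by -1 so the first nonzero entry is positive): u = (3.2361, 0, -13.7082).
  ||u|| = √((3.2361)² + (0)² + (-13.7082)²) = √(198.387) ≈ 14.085,  v_1 = u/||u|| ≈ (0.2298, 0, -0.9732) (||v_1|| = 1).

λ_1 = 8.2361,  λ_2 = 5,  λ_3 = 3.7639;  v_1 ≈ (0.2298, 0, -0.9732)


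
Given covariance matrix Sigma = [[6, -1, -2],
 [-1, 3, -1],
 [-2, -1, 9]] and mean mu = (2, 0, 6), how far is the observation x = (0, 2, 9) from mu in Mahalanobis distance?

Step 1 — centre the observation: (x - mu) = (-2, 2, 3).

Step 2 — invert Sigma (cofactor / det for 3×3, or solve directly):
  Sigma^{-1} = [[0.1985, 0.084, 0.0534],
 [0.084, 0.3817, 0.0611],
 [0.0534, 0.0611, 0.1298]].

Step 3 — form the quadratic (x - mu)^T · Sigma^{-1} · (x - mu):
  Sigma^{-1} · (x - mu) = (-0.0687, 0.7786, 0.4046).
  (x - mu)^T · [Sigma^{-1} · (x - mu)] = (-2)·(-0.0687) + (2)·(0.7786) + (3)·(0.4046) = 2.9084.

Step 4 — take square root: d = √(2.9084) ≈ 1.7054.

d(x, mu) = √(2.9084) ≈ 1.7054


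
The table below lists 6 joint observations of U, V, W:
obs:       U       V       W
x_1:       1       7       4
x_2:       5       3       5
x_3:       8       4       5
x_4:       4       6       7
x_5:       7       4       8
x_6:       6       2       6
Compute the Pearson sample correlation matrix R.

Step 1 — column means:
  mean(U) = (1 + 5 + 8 + 4 + 7 + 6) / 6 = 31/6 = 5.1667
  mean(V) = (7 + 3 + 4 + 6 + 4 + 2) / 6 = 26/6 = 4.3333
  mean(W) = (4 + 5 + 5 + 7 + 8 + 6) / 6 = 35/6 = 5.8333

Step 2 — sample variances and covariances s[i,j] = (1/(n-1)) · Σ_k (x_{k,i} - mean_i) · (x_{k,j} - mean_j), with n-1 = 5:
  s[U,U] = ((-4.1667)·(-4.1667) + (-0.1667)·(-0.1667) + (2.8333)·(2.8333) + (-1.1667)·(-1.1667) + (1.8333)·(1.8333) + (0.8333)·(0.8333)) / 5 = 30.8333/5 = 6.1667
  s[U,V] = ((-4.1667)·(2.6667) + (-0.1667)·(-1.3333) + (2.8333)·(-0.3333) + (-1.1667)·(1.6667) + (1.8333)·(-0.3333) + (0.8333)·(-2.3333)) / 5 = -16.3333/5 = -3.2667
  s[U,W] = ((-4.1667)·(-1.8333) + (-0.1667)·(-0.8333) + (2.8333)·(-0.8333) + (-1.1667)·(1.1667) + (1.8333)·(2.1667) + (0.8333)·(0.1667)) / 5 = 8.1667/5 = 1.6333
  s[V,V] = ((2.6667)·(2.6667) + (-1.3333)·(-1.3333) + (-0.3333)·(-0.3333) + (1.6667)·(1.6667) + (-0.3333)·(-0.3333) + (-2.3333)·(-2.3333)) / 5 = 17.3333/5 = 3.4667
  s[V,W] = ((2.6667)·(-1.8333) + (-1.3333)·(-0.8333) + (-0.3333)·(-0.8333) + (1.6667)·(1.1667) + (-0.3333)·(2.1667) + (-2.3333)·(0.1667)) / 5 = -2.6667/5 = -0.5333
  s[W,W] = ((-1.8333)·(-1.8333) + (-0.8333)·(-0.8333) + (-0.8333)·(-0.8333) + (1.1667)·(1.1667) + (2.1667)·(2.1667) + (0.1667)·(0.1667)) / 5 = 10.8333/5 = 2.1667
  Sample standard deviations s_i = √(s[i,i]):
  s(U) = √(6.1667) = 2.4833
  s(V) = √(3.4667) = 1.8619
  s(W) = √(2.1667) = 1.472

Step 3 — r_{ij} = s_{ij} / (s_i · s_j):
  r[U,U] = 1 (diagonal).
  r[U,V] = -3.2667 / (2.4833 · 1.8619) = -3.2667 / 4.6236 = -0.7065
  r[U,W] = 1.6333 / (2.4833 · 1.472) = 1.6333 / 3.6553 = 0.4468
  r[V,V] = 1 (diagonal).
  r[V,W] = -0.5333 / (1.8619 · 1.472) = -0.5333 / 2.7406 = -0.1946
  r[W,W] = 1 (diagonal).

R is symmetric with unit diagonal. Assembling:

R = [[1, -0.7065, 0.4468],
 [-0.7065, 1, -0.1946],
 [0.4468, -0.1946, 1]]


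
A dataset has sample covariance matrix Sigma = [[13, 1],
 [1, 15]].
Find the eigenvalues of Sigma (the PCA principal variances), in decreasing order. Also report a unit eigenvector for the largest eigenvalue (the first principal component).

Step 1 — characteristic polynomial of 2×2 Sigma:
  det(Sigma - λI) = λ² - trace · λ + det = 0.
  trace = 13 + 15 = 28, det = 13·15 - (1)² = 194.
Step 2 — discriminant:
  Δ = trace² - 4·det = 784 - 776 = 8.
Step 3 — eigenvalues:
  λ = (trace ± √Δ)/2 = (28 ± 2.8284)/2,
  λ_1 = 15.4142,  λ_2 = 12.5858.

Step 4 — unit eigenvector for λ_1: solve (Sigma - λ_1 I)v = 0. First row:
  (13 - 15.4142)·v_x + (1)·v_y = 0, i.e. (-2.4142)·v_x + (1)·v_y = 0,
  so v ∝ (b, λ_1 - a) = (1, 2.4142) = u.
  ||u|| = √((1)² + (2.4142)²) = √(6.8284) ≈ 2.6131,
  v_1 = u/||u|| ≈ (0.3827, 0.9239) (||v_1|| = 1).

λ_1 = 15.4142,  λ_2 = 12.5858;  v_1 ≈ (0.3827, 0.9239)


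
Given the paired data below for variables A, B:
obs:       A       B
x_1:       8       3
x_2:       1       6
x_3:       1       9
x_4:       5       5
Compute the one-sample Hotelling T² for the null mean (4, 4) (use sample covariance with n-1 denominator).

Step 1 — sample mean vector:
  mean(A) = (8 + 1 + 1 + 5) / 4 = 15/4 = 3.75
  mean(B) = (3 + 6 + 9 + 5) / 4 = 23/4 = 5.75
  x̄ = (3.75, 5.75),  deviation x̄ - mu_0 = (3.75, 5.75) - (4, 4) = (-0.25, 1.75).

Step 2 — sample covariance matrix, S[i,j] = (1/(n-1)) · Σ_k (x_{k,i} - mean_i) · (x_{k,j} - mean_j), divisor n-1 = 3:
  S[A,A] = ((4.25)·(4.25) + (-2.75)·(-2.75) + (-2.75)·(-2.75) + (1.25)·(1.25)) / 3 = 34.75/3 = 11.5833
  S[A,B] = ((4.25)·(-2.75) + (-2.75)·(0.25) + (-2.75)·(3.25) + (1.25)·(-0.75)) / 3 = -22.25/3 = -7.4167
  S[B,B] = ((-2.75)·(-2.75) + (0.25)·(0.25) + (3.25)·(3.25) + (-0.75)·(-0.75)) / 3 = 18.75/3 = 6.25
  S = [[11.5833, -7.4167],
 [-7.4167, 6.25]].

Step 3 — invert S. det(S) = 11.5833·6.25 - (-7.4167)² = 17.3889.
  S^{-1} = (1/det) · [[d, -b], [-b, a]] = [[0.3594, 0.4265],
 [0.4265, 0.6661]].

Step 4 — quadratic form (x̄ - mu_0)^T · S^{-1} · (x̄ - mu_0):
  S^{-1} · (x̄ - mu_0) = (0.6565, 1.0591),
  (x̄ - mu_0)^T · [...] = (-0.25)·(0.6565) + (1.75)·(1.0591) = 1.6893.

Step 5 — scale by n: T² = 4 · 1.6893 = 6.7572.

T² ≈ 6.7572


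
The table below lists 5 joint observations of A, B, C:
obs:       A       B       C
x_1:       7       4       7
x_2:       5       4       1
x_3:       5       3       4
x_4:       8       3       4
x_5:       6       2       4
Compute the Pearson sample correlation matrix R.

Step 1 — column means:
  mean(A) = (7 + 5 + 5 + 8 + 6) / 5 = 31/5 = 6.2
  mean(B) = (4 + 4 + 3 + 3 + 2) / 5 = 16/5 = 3.2
  mean(C) = (7 + 1 + 4 + 4 + 4) / 5 = 20/5 = 4

Step 2 — sample variances and covariances s[i,j] = (1/(n-1)) · Σ_k (x_{k,i} - mean_i) · (x_{k,j} - mean_j), with n-1 = 4:
  s[A,A] = ((0.8)·(0.8) + (-1.2)·(-1.2) + (-1.2)·(-1.2) + (1.8)·(1.8) + (-0.2)·(-0.2)) / 4 = 6.8/4 = 1.7
  s[A,B] = ((0.8)·(0.8) + (-1.2)·(0.8) + (-1.2)·(-0.2) + (1.8)·(-0.2) + (-0.2)·(-1.2)) / 4 = -0.2/4 = -0.05
  s[A,C] = ((0.8)·(3) + (-1.2)·(-3) + (-1.2)·(0) + (1.8)·(0) + (-0.2)·(0)) / 4 = 6/4 = 1.5
  s[B,B] = ((0.8)·(0.8) + (0.8)·(0.8) + (-0.2)·(-0.2) + (-0.2)·(-0.2) + (-1.2)·(-1.2)) / 4 = 2.8/4 = 0.7
  s[B,C] = ((0.8)·(3) + (0.8)·(-3) + (-0.2)·(0) + (-0.2)·(0) + (-1.2)·(0)) / 4 = 0/4 = 0
  s[C,C] = ((3)·(3) + (-3)·(-3) + (0)·(0) + (0)·(0) + (0)·(0)) / 4 = 18/4 = 4.5
  Sample standard deviations s_i = √(s[i,i]):
  s(A) = √(1.7) = 1.3038
  s(B) = √(0.7) = 0.8367
  s(C) = √(4.5) = 2.1213

Step 3 — r_{ij} = s_{ij} / (s_i · s_j):
  r[A,A] = 1 (diagonal).
  r[A,B] = -0.05 / (1.3038 · 0.8367) = -0.05 / 1.0909 = -0.0458
  r[A,C] = 1.5 / (1.3038 · 2.1213) = 1.5 / 2.7659 = 0.5423
  r[B,B] = 1 (diagonal).
  r[B,C] = 0 / (0.8367 · 2.1213) = 0 / 1.7748 = 0
  r[C,C] = 1 (diagonal).

R is symmetric with unit diagonal. Assembling:

R = [[1, -0.0458, 0.5423],
 [-0.0458, 1, 0],
 [0.5423, 0, 1]]


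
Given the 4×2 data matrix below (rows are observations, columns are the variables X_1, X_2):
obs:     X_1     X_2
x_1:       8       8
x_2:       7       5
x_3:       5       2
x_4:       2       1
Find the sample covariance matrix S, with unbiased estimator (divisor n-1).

Step 1 — column means:
  mean(X_1) = (8 + 7 + 5 + 2) / 4 = 22/4 = 5.5
  mean(X_2) = (8 + 5 + 2 + 1) / 4 = 16/4 = 4

Step 2 — sample covariance S[i,j] = (1/(n-1)) · Σ_k (x_{k,i} - mean_i) · (x_{k,j} - mean_j), with n-1 = 3.
  S[X_1,X_1] = ((2.5)·(2.5) + (1.5)·(1.5) + (-0.5)·(-0.5) + (-3.5)·(-3.5)) / 3 = 21/3 = 7
  S[X_1,X_2] = ((2.5)·(4) + (1.5)·(1) + (-0.5)·(-2) + (-3.5)·(-3)) / 3 = 23/3 = 7.6667
  S[X_2,X_2] = ((4)·(4) + (1)·(1) + (-2)·(-2) + (-3)·(-3)) / 3 = 30/3 = 10

S is symmetric (S[j,i] = S[i,j]). Assembling:

S = [[7, 7.6667],
 [7.6667, 10]]


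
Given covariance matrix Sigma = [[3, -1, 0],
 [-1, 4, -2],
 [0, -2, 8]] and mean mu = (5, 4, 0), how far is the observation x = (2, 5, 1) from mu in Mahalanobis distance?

Step 1 — centre the observation: (x - mu) = (-3, 1, 1).

Step 2 — invert Sigma (cofactor / det for 3×3, or solve directly):
  Sigma^{-1} = [[0.3684, 0.1053, 0.0263],
 [0.1053, 0.3158, 0.0789],
 [0.0263, 0.0789, 0.1447]].

Step 3 — form the quadratic (x - mu)^T · Sigma^{-1} · (x - mu):
  Sigma^{-1} · (x - mu) = (-0.9737, 0.0789, 0.1447).
  (x - mu)^T · [Sigma^{-1} · (x - mu)] = (-3)·(-0.9737) + (1)·(0.0789) + (1)·(0.1447) = 3.1447.

Step 4 — take square root: d = √(3.1447) ≈ 1.7733.

d(x, mu) = √(3.1447) ≈ 1.7733


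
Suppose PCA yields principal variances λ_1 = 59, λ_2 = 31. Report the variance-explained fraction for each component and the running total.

Step 1 — total variance = trace(Sigma) = Σ λ_i = 59 + 31 = 90.

Step 2 — fraction explained by component i = λ_i / Σ λ:
  PC1: 59/90 = 0.6556
  PC2: 31/90 = 0.3444

Step 3 — cumulative fraction after k components = (λ_1 + ... + λ_k) / Σ λ:
  k = 1: 59/90 = 0.6556
  k = 2: (59 + 31)/90 = 90/90 = 1

Summary (fraction, with percent):

explained: PC1 0.6556 (65.56%), PC2 0.3444 (34.44%);  cumulative: 0.6556, 1


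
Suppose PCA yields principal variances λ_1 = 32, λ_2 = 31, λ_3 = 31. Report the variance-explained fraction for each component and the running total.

Step 1 — total variance = trace(Sigma) = Σ λ_i = 32 + 31 + 31 = 94.

Step 2 — fraction explained by component i = λ_i / Σ λ:
  PC1: 32/94 = 0.3404
  PC2: 31/94 = 0.3298
  PC3: 31/94 = 0.3298

Step 3 — cumulative fraction after k components = (λ_1 + ... + λ_k) / Σ λ:
  k = 1: 32/94 = 0.3404
  k = 2: (32 + 31)/94 = 63/94 = 0.6702
  k = 3: (32 + 31 + 31)/94 = 94/94 = 1

Summary (fraction, with percent):

explained: PC1 0.3404 (34.04%), PC2 0.3298 (32.98%), PC3 0.3298 (32.98%);  cumulative: 0.3404, 0.6702, 1


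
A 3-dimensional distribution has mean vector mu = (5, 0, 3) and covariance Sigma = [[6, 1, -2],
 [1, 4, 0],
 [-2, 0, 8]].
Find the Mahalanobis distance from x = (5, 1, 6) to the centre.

Step 1 — centre the observation: (x - mu) = (0, 1, 3).

Step 2 — invert Sigma (cofactor / det for 3×3, or solve directly):
  Sigma^{-1} = [[0.1905, -0.0476, 0.0476],
 [-0.0476, 0.2619, -0.0119],
 [0.0476, -0.0119, 0.1369]].

Step 3 — form the quadratic (x - mu)^T · Sigma^{-1} · (x - mu):
  Sigma^{-1} · (x - mu) = (0.0952, 0.2262, 0.3988).
  (x - mu)^T · [Sigma^{-1} · (x - mu)] = (0)·(0.0952) + (1)·(0.2262) + (3)·(0.3988) = 1.4226.

Step 4 — take square root: d = √(1.4226) ≈ 1.1927.

d(x, mu) = √(1.4226) ≈ 1.1927


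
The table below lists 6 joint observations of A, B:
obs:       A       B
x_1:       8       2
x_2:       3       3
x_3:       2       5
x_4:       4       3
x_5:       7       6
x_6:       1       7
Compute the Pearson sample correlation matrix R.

Step 1 — column means:
  mean(A) = (8 + 3 + 2 + 4 + 7 + 1) / 6 = 25/6 = 4.1667
  mean(B) = (2 + 3 + 5 + 3 + 6 + 7) / 6 = 26/6 = 4.3333

Step 2 — sample variances and covariances s[i,j] = (1/(n-1)) · Σ_k (x_{k,i} - mean_i) · (x_{k,j} - mean_j), with n-1 = 5:
  s[A,A] = ((3.8333)·(3.8333) + (-1.1667)·(-1.1667) + (-2.1667)·(-2.1667) + (-0.1667)·(-0.1667) + (2.8333)·(2.8333) + (-3.1667)·(-3.1667)) / 5 = 38.8333/5 = 7.7667
  s[A,B] = ((3.8333)·(-2.3333) + (-1.1667)·(-1.3333) + (-2.1667)·(0.6667) + (-0.1667)·(-1.3333) + (2.8333)·(1.6667) + (-3.1667)·(2.6667)) / 5 = -12.3333/5 = -2.4667
  s[B,B] = ((-2.3333)·(-2.3333) + (-1.3333)·(-1.3333) + (0.6667)·(0.6667) + (-1.3333)·(-1.3333) + (1.6667)·(1.6667) + (2.6667)·(2.6667)) / 5 = 19.3333/5 = 3.8667
  Sample standard deviations s_i = √(s[i,i]):
  s(A) = √(7.7667) = 2.7869
  s(B) = √(3.8667) = 1.9664

Step 3 — r_{ij} = s_{ij} / (s_i · s_j):
  r[A,A] = 1 (diagonal).
  r[A,B] = -2.4667 / (2.7869 · 1.9664) = -2.4667 / 5.4801 = -0.4501
  r[B,B] = 1 (diagonal).

R is symmetric with unit diagonal. Assembling:

R = [[1, -0.4501],
 [-0.4501, 1]]


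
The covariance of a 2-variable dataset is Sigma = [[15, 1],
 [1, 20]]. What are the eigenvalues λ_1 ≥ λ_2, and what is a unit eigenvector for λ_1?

Step 1 — characteristic polynomial of 2×2 Sigma:
  det(Sigma - λI) = λ² - trace · λ + det = 0.
  trace = 15 + 20 = 35, det = 15·20 - (1)² = 299.
Step 2 — discriminant:
  Δ = trace² - 4·det = 1225 - 1196 = 29.
Step 3 — eigenvalues:
  λ = (trace ± √Δ)/2 = (35 ± 5.3852)/2,
  λ_1 = 20.1926,  λ_2 = 14.8074.

Step 4 — unit eigenvector for λ_1: solve (Sigma - λ_1 I)v = 0. First row:
  (15 - 20.1926)·v_x + (1)·v_y = 0, i.e. (-5.1926)·v_x + (1)·v_y = 0,
  so v ∝ (b, λ_1 - a) = (1, 5.1926) = u.
  ||u|| = √((1)² + (5.1926)²) = √(27.9629) ≈ 5.288,
  v_1 = u/||u|| ≈ (0.1891, 0.982) (||v_1|| = 1).

λ_1 = 20.1926,  λ_2 = 14.8074;  v_1 ≈ (0.1891, 0.982)


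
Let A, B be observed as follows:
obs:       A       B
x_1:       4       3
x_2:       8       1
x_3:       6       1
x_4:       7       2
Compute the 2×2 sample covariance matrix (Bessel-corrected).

Step 1 — column means:
  mean(A) = (4 + 8 + 6 + 7) / 4 = 25/4 = 6.25
  mean(B) = (3 + 1 + 1 + 2) / 4 = 7/4 = 1.75

Step 2 — sample covariance S[i,j] = (1/(n-1)) · Σ_k (x_{k,i} - mean_i) · (x_{k,j} - mean_j), with n-1 = 3.
  S[A,A] = ((-2.25)·(-2.25) + (1.75)·(1.75) + (-0.25)·(-0.25) + (0.75)·(0.75)) / 3 = 8.75/3 = 2.9167
  S[A,B] = ((-2.25)·(1.25) + (1.75)·(-0.75) + (-0.25)·(-0.75) + (0.75)·(0.25)) / 3 = -3.75/3 = -1.25
  S[B,B] = ((1.25)·(1.25) + (-0.75)·(-0.75) + (-0.75)·(-0.75) + (0.25)·(0.25)) / 3 = 2.75/3 = 0.9167

S is symmetric (S[j,i] = S[i,j]). Assembling:

S = [[2.9167, -1.25],
 [-1.25, 0.9167]]


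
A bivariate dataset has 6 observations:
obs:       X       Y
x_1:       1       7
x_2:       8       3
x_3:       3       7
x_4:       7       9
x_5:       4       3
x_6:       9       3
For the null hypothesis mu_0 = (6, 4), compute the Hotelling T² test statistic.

Step 1 — sample mean vector:
  mean(X) = (1 + 8 + 3 + 7 + 4 + 9) / 6 = 32/6 = 5.3333
  mean(Y) = (7 + 3 + 7 + 9 + 3 + 3) / 6 = 32/6 = 5.3333
  x̄ = (5.3333, 5.3333),  deviation x̄ - mu_0 = (5.3333, 5.3333) - (6, 4) = (-0.6667, 1.3333).

Step 2 — sample covariance matrix, S[i,j] = (1/(n-1)) · Σ_k (x_{k,i} - mean_i) · (x_{k,j} - mean_j), divisor n-1 = 5:
  S[X,X] = ((-4.3333)·(-4.3333) + (2.6667)·(2.6667) + (-2.3333)·(-2.3333) + (1.6667)·(1.6667) + (-1.3333)·(-1.3333) + (3.6667)·(3.6667)) / 5 = 49.3333/5 = 9.8667
  S[X,Y] = ((-4.3333)·(1.6667) + (2.6667)·(-2.3333) + (-2.3333)·(1.6667) + (1.6667)·(3.6667) + (-1.3333)·(-2.3333) + (3.6667)·(-2.3333)) / 5 = -16.6667/5 = -3.3333
  S[Y,Y] = ((1.6667)·(1.6667) + (-2.3333)·(-2.3333) + (1.6667)·(1.6667) + (3.6667)·(3.6667) + (-2.3333)·(-2.3333) + (-2.3333)·(-2.3333)) / 5 = 35.3333/5 = 7.0667
  S = [[9.8667, -3.3333],
 [-3.3333, 7.0667]].

Step 3 — invert S. det(S) = 9.8667·7.0667 - (-3.3333)² = 58.6133.
  S^{-1} = (1/det) · [[d, -b], [-b, a]] = [[0.1206, 0.0569],
 [0.0569, 0.1683]].

Step 4 — quadratic form (x̄ - mu_0)^T · S^{-1} · (x̄ - mu_0):
  S^{-1} · (x̄ - mu_0) = (-0.0045, 0.1865),
  (x̄ - mu_0)^T · [...] = (-0.6667)·(-0.0045) + (1.3333)·(0.1865) = 0.2517.

Step 5 — scale by n: T² = 6 · 0.2517 = 1.5105.

T² ≈ 1.5105


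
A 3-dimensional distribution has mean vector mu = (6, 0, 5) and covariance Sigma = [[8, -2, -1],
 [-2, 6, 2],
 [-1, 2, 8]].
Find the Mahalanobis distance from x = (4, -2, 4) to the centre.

Step 1 — centre the observation: (x - mu) = (-2, -2, -1).

Step 2 — invert Sigma (cofactor / det for 3×3, or solve directly):
  Sigma^{-1} = [[0.1366, 0.0435, 0.0062],
 [0.0435, 0.1957, -0.0435],
 [0.0062, -0.0435, 0.1366]].

Step 3 — form the quadratic (x - mu)^T · Sigma^{-1} · (x - mu):
  Sigma^{-1} · (x - mu) = (-0.3665, -0.4348, -0.0621).
  (x - mu)^T · [Sigma^{-1} · (x - mu)] = (-2)·(-0.3665) + (-2)·(-0.4348) + (-1)·(-0.0621) = 1.6646.

Step 4 — take square root: d = √(1.6646) ≈ 1.2902.

d(x, mu) = √(1.6646) ≈ 1.2902


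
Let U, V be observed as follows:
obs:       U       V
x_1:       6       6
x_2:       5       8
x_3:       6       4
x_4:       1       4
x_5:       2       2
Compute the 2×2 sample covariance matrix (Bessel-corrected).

Step 1 — column means:
  mean(U) = (6 + 5 + 6 + 1 + 2) / 5 = 20/5 = 4
  mean(V) = (6 + 8 + 4 + 4 + 2) / 5 = 24/5 = 4.8

Step 2 — sample covariance S[i,j] = (1/(n-1)) · Σ_k (x_{k,i} - mean_i) · (x_{k,j} - mean_j), with n-1 = 4.
  S[U,U] = ((2)·(2) + (1)·(1) + (2)·(2) + (-3)·(-3) + (-2)·(-2)) / 4 = 22/4 = 5.5
  S[U,V] = ((2)·(1.2) + (1)·(3.2) + (2)·(-0.8) + (-3)·(-0.8) + (-2)·(-2.8)) / 4 = 12/4 = 3
  S[V,V] = ((1.2)·(1.2) + (3.2)·(3.2) + (-0.8)·(-0.8) + (-0.8)·(-0.8) + (-2.8)·(-2.8)) / 4 = 20.8/4 = 5.2

S is symmetric (S[j,i] = S[i,j]). Assembling:

S = [[5.5, 3],
 [3, 5.2]]


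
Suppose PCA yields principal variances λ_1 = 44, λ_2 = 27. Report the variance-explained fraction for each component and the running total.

Step 1 — total variance = trace(Sigma) = Σ λ_i = 44 + 27 = 71.

Step 2 — fraction explained by component i = λ_i / Σ λ:
  PC1: 44/71 = 0.6197
  PC2: 27/71 = 0.3803

Step 3 — cumulative fraction after k components = (λ_1 + ... + λ_k) / Σ λ:
  k = 1: 44/71 = 0.6197
  k = 2: (44 + 27)/71 = 71/71 = 1

Summary (fraction, with percent):

explained: PC1 0.6197 (61.97%), PC2 0.3803 (38.03%);  cumulative: 0.6197, 1


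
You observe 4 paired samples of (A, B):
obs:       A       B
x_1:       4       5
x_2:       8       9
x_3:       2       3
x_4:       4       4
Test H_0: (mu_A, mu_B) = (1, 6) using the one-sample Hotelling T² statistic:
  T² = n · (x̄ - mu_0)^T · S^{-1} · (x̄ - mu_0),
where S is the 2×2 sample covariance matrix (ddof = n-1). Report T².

Step 1 — sample mean vector:
  mean(A) = (4 + 8 + 2 + 4) / 4 = 18/4 = 4.5
  mean(B) = (5 + 9 + 3 + 4) / 4 = 21/4 = 5.25
  x̄ = (4.5, 5.25),  deviation x̄ - mu_0 = (4.5, 5.25) - (1, 6) = (3.5, -0.75).

Step 2 — sample covariance matrix, S[i,j] = (1/(n-1)) · Σ_k (x_{k,i} - mean_i) · (x_{k,j} - mean_j), divisor n-1 = 3:
  S[A,A] = ((-0.5)·(-0.5) + (3.5)·(3.5) + (-2.5)·(-2.5) + (-0.5)·(-0.5)) / 3 = 19/3 = 6.3333
  S[A,B] = ((-0.5)·(-0.25) + (3.5)·(3.75) + (-2.5)·(-2.25) + (-0.5)·(-1.25)) / 3 = 19.5/3 = 6.5
  S[B,B] = ((-0.25)·(-0.25) + (3.75)·(3.75) + (-2.25)·(-2.25) + (-1.25)·(-1.25)) / 3 = 20.75/3 = 6.9167
  S = [[6.3333, 6.5],
 [6.5, 6.9167]].

Step 3 — invert S. det(S) = 6.3333·6.9167 - (6.5)² = 1.5556.
  S^{-1} = (1/det) · [[d, -b], [-b, a]] = [[4.4464, -4.1786],
 [-4.1786, 4.0714]].

Step 4 — quadratic form (x̄ - mu_0)^T · S^{-1} · (x̄ - mu_0):
  S^{-1} · (x̄ - mu_0) = (18.6964, -17.6786),
  (x̄ - mu_0)^T · [...] = (3.5)·(18.6964) + (-0.75)·(-17.6786) = 78.6964.

Step 5 — scale by n: T² = 4 · 78.6964 = 314.7857.

T² ≈ 314.7857


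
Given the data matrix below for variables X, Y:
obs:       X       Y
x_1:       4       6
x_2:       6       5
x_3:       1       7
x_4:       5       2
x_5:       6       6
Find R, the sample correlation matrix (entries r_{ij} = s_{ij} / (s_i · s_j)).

Step 1 — column means:
  mean(X) = (4 + 6 + 1 + 5 + 6) / 5 = 22/5 = 4.4
  mean(Y) = (6 + 5 + 7 + 2 + 6) / 5 = 26/5 = 5.2

Step 2 — sample variances and covariances s[i,j] = (1/(n-1)) · Σ_k (x_{k,i} - mean_i) · (x_{k,j} - mean_j), with n-1 = 4:
  s[X,X] = ((-0.4)·(-0.4) + (1.6)·(1.6) + (-3.4)·(-3.4) + (0.6)·(0.6) + (1.6)·(1.6)) / 4 = 17.2/4 = 4.3
  s[X,Y] = ((-0.4)·(0.8) + (1.6)·(-0.2) + (-3.4)·(1.8) + (0.6)·(-3.2) + (1.6)·(0.8)) / 4 = -7.4/4 = -1.85
  s[Y,Y] = ((0.8)·(0.8) + (-0.2)·(-0.2) + (1.8)·(1.8) + (-3.2)·(-3.2) + (0.8)·(0.8)) / 4 = 14.8/4 = 3.7
  Sample standard deviations s_i = √(s[i,i]):
  s(X) = √(4.3) = 2.0736
  s(Y) = √(3.7) = 1.9235

Step 3 — r_{ij} = s_{ij} / (s_i · s_j):
  r[X,X] = 1 (diagonal).
  r[X,Y] = -1.85 / (2.0736 · 1.9235) = -1.85 / 3.9887 = -0.4638
  r[Y,Y] = 1 (diagonal).

R is symmetric with unit diagonal. Assembling:

R = [[1, -0.4638],
 [-0.4638, 1]]


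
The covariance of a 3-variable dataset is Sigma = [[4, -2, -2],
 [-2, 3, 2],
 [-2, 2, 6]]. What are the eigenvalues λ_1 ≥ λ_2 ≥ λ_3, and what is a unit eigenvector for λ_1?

Step 1 — characteristic polynomial p(λ) = det(λI - Sigma) = λ³ - tr·λ² + c_1·λ - det, where tr = trace, c_1 = sum of the principal 2×2 minors, det = det(Sigma):
  tr = 4 + 3 + 6 = 13,
  c_1 = (4·3 - (-2)²) + (4·6 - (-2)²) + (3·6 - (2)²) = 8 + 20 + 14 = 42,
  det = 4·(3·6 - (2)²) - (-2)·((-2)·6 - (2)·(-2)) + (-2)·((-2)·(2) - 3·(-2)) = 4·(14) - (-2)·(-8) + (-2)·(2) = 36.
  So p(λ) = λ³ - 13λ² + 42λ - 36.
Step 2 — look for an integer root (rational root theorem: any rational root is an integer divisor of 36). Testing λ = 3:
  p(3) = 27 - 117 + 126 - 36 = 0  ✓
  Dividing out (λ - 3): p(λ) = (λ - 3)(λ² - 10λ + 12).
Step 3 — remaining eigenvalues from the quadratic λ² - 10λ + 12 = 0:
  Δ = 10² - 4·12 = 100 - 48 = 52,  λ = (10 ± √52)/2 = (10 ± 7.2111)/2 ≈ 8.6056 or 1.3944.
  Sorted: λ_1 = 8.6056,  λ_2 = 3,  λ_3 = 1.3944  (check: sum = 13 = tr ✓).

Step 4 — unit eigenvector for λ_1 ≈ 8.6056: v spans the null space of (Sigma - λ_1 I), whose rows are
  r_1 = (-4.6056, -2, -2),  r_2 = (-2, -5.6056, 2),  r_3 = (-2, 2, -2.6056).
  v is orthogonal to every row, so take v ∝ r_1 × r_2 = ((-2)·(2) - (-2)·(-5.6056), (-2)·(-2) - (-4.6056)·(2), (-4.6056)·(-5.6056) - (-2)·(-2)) ≈ (-15.2111, 13.2111, 21.8167).
  Rescale (multiply by -1 so the first nonzero entry is positive): u = (15.2111, -13.2111, -21.8167).
  ||u|| = √((15.2111)² + (-13.2111)² + (-21.8167)²) = √(881.8773) ≈ 29.6964,  v_1 = u/||u|| ≈ (0.5122, -0.4449, -0.7347) (||v_1|| = 1).

λ_1 = 8.6056,  λ_2 = 3,  λ_3 = 1.3944;  v_1 ≈ (0.5122, -0.4449, -0.7347)
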